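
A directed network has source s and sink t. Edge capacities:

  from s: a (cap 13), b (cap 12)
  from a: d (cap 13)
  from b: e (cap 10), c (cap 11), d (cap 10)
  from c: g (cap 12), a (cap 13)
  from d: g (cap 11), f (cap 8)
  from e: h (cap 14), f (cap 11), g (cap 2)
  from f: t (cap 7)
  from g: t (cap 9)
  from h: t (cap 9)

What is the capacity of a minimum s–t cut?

Augment s→a→d→f→t: bottleneck 7, flow now 7.
Augment s→a→d→g→t: bottleneck 6, flow now 13.
Augment s→b→c→g→t: bottleneck 3, flow now 16.
Augment s→b→e→h→t: bottleneck 9, flow now 25.
No augmenting path remains; maximum flow = 25.
By max-flow min-cut, the minimum cut capacity equals the max flow.
In the residual graph, reachable from s: {s}.
Min-cut edges: s→a (13), s→b (12); capacity 13 + 12 = 25.

25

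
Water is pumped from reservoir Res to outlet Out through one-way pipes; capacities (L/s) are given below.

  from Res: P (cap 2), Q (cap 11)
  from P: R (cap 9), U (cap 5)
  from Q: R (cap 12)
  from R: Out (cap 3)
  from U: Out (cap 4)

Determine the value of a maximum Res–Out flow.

5

Augment Res→P→R→Out: bottleneck 2, flow now 2.
Augment Res→Q→R→Out: bottleneck 1, flow now 3.
Augment Res→Q→R→P→U→Out: bottleneck 2, flow now 5. (uses reverse residual edge)
No augmenting path remains; maximum flow = 5.
In the residual graph, reachable from Res: {Res, Q, R}.
Min-cut edges: Res→P (2), R→Out (3); capacity 2 + 3 = 5.
This cut is saturated, so no flow can exceed 5.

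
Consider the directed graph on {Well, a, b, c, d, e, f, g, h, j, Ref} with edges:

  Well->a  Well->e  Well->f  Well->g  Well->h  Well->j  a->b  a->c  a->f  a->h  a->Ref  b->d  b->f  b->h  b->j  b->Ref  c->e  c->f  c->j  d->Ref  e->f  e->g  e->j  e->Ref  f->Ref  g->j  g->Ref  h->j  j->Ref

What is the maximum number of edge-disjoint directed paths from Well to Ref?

Assign every edge capacity 1; by Menger, the answer equals the max flow.
Path Well→a→Ref (+1); total 1.
Path Well→e→Ref (+1); total 2.
Path Well→f→Ref (+1); total 3.
Path Well→g→Ref (+1); total 4.
Path Well→j→Ref (+1); total 5.
No residual Well→Ref path; max flow = 5.
Certifying cut of size 5: {Well→a, Well→e, Well→f, Well→g, j→Ref}.

5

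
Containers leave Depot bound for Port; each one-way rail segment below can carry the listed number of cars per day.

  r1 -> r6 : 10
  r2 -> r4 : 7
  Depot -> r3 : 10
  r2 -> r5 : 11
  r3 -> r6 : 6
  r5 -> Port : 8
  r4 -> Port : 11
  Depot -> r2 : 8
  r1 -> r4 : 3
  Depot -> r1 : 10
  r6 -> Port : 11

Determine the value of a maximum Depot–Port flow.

Augment Depot→r1→r4→Port: bottleneck 3, flow now 3.
Augment Depot→r1→r6→Port: bottleneck 7, flow now 10.
Augment Depot→r2→r4→Port: bottleneck 7, flow now 17.
Augment Depot→r2→r5→Port: bottleneck 1, flow now 18.
Augment Depot→r3→r6→Port: bottleneck 4, flow now 22.
No augmenting path remains; maximum flow = 22.
In the residual graph, reachable from Depot: {Depot, r1, r3, r6}.
Min-cut edges: Depot→r2 (8), r1→r4 (3), r6→Port (11); capacity 8 + 3 + 11 = 22.
This cut is saturated, so no flow can exceed 22.

22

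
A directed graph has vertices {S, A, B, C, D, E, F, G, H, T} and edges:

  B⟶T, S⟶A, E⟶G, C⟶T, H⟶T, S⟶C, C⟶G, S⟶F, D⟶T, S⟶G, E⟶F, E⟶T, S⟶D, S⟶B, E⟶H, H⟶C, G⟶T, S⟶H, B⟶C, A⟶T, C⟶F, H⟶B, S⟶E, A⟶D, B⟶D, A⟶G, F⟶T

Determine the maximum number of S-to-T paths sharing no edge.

8

Assign every edge capacity 1; by Menger, the answer equals the max flow.
Path S→A→T (+1); total 1.
Path S→B→T (+1); total 2.
Path S→C→T (+1); total 3.
Path S→D→T (+1); total 4.
Path S→E→T (+1); total 5.
Path S→F→T (+1); total 6.
Path S→G→T (+1); total 7.
Path S→H→T (+1); total 8.
No residual S→T path; max flow = 8.
Certifying cut of size 8: {S→A, S→B, S→C, S→D, S→E, S→F, S→G, S→H}.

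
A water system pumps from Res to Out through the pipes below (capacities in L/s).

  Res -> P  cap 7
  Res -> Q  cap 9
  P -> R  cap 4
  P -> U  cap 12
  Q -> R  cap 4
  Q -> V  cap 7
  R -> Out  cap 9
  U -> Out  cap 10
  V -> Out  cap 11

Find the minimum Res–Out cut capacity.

Augment Res→P→R→Out: bottleneck 4, flow now 4.
Augment Res→P→U→Out: bottleneck 3, flow now 7.
Augment Res→Q→R→Out: bottleneck 4, flow now 11.
Augment Res→Q→V→Out: bottleneck 5, flow now 16.
No augmenting path remains; maximum flow = 16.
By max-flow min-cut, the minimum cut capacity equals the max flow.
In the residual graph, reachable from Res: {Res}.
Min-cut edges: Res→P (7), Res→Q (9); capacity 7 + 9 = 16.

16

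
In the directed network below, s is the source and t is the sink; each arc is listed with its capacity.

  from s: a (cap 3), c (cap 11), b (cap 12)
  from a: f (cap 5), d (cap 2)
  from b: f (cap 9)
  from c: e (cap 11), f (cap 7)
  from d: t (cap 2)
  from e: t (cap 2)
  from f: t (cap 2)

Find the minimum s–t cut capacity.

Augment s→a→d→t: bottleneck 2, flow now 2.
Augment s→a→f→t: bottleneck 1, flow now 3.
Augment s→b→f→t: bottleneck 1, flow now 4.
Augment s→c→e→t: bottleneck 2, flow now 6.
No augmenting path remains; maximum flow = 6.
By max-flow min-cut, the minimum cut capacity equals the max flow.
In the residual graph, reachable from s: {s, a, b, c, e, f}.
Min-cut edges: a→d (2), e→t (2), f→t (2); capacity 2 + 2 + 2 = 6.

6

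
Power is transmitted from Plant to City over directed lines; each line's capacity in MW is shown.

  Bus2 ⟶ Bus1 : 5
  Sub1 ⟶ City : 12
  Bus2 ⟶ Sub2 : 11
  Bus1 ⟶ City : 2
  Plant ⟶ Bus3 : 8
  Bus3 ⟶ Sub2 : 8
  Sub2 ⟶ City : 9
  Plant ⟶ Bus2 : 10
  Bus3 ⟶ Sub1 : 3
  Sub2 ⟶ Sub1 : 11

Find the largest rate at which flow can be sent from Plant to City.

Augment Plant→Bus3→Sub2→City: bottleneck 8, flow now 8.
Augment Plant→Bus2→Sub2→City: bottleneck 1, flow now 9.
Augment Plant→Bus2→Bus1→City: bottleneck 2, flow now 11.
Augment Plant→Bus2→Sub2→Sub1→City: bottleneck 7, flow now 18.
No augmenting path remains; maximum flow = 18.
In the residual graph, reachable from Plant: {Plant}.
Min-cut edges: Plant→Bus3 (8), Plant→Bus2 (10); capacity 8 + 10 = 18.
This cut is saturated, so no flow can exceed 18.

18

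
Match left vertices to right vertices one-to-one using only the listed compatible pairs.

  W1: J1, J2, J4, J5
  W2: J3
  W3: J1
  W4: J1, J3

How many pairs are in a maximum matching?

Unit-capacity flow: source→left, listed edges, right→sink; max matching = max flow.
Augmenting path W1→J1 (+1); matched 1.
Augmenting path W2→J3 (+1); matched 2.
Augmenting path W3→J1→W1→J2 (+1); matched 3.
No augmenting path remains; maximum matching = 3.
König certificate: {W1, J1, J3} is a vertex cover of size 3 (every listed pair touches it), so no matching can be larger.

3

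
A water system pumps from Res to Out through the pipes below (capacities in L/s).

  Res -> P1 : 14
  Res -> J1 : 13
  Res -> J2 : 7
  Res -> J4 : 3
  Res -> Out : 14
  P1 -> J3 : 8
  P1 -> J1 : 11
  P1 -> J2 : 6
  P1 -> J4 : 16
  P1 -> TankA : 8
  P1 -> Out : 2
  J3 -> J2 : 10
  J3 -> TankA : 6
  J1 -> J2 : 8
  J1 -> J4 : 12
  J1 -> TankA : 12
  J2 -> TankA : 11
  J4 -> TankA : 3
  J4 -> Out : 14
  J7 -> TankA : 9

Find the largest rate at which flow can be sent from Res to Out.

Augment Res→Out: bottleneck 14, flow now 14.
Augment Res→P1→Out: bottleneck 2, flow now 16.
Augment Res→J4→Out: bottleneck 3, flow now 19.
Augment Res→P1→J4→Out: bottleneck 11, flow now 30.
No augmenting path remains; maximum flow = 30.
In the residual graph, reachable from Res: {Res, P1, J3, J1, J2, J4, TankA}.
Min-cut edges: Res→Out (14), P1→Out (2), J4→Out (14); capacity 14 + 2 + 14 = 30.
This cut is saturated, so no flow can exceed 30.

30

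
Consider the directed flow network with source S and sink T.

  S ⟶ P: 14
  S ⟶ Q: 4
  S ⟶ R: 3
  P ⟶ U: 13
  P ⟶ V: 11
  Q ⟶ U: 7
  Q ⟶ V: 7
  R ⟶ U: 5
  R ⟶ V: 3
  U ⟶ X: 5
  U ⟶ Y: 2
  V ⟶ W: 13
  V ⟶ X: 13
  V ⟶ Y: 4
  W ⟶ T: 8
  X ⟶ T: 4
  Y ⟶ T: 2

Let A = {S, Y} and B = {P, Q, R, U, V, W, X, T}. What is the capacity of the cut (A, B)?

23

Edges leaving {S, Y}: S→P (14), S→Q (4), S→R (3), Y→T (2).
Cut capacity = 14 + 4 + 3 + 2 = 23.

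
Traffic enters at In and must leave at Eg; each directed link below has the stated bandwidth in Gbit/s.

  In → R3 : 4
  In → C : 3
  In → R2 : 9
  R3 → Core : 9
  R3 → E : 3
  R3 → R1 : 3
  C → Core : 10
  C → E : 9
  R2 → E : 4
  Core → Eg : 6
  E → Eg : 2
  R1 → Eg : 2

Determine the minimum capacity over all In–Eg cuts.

Augment In→R3→Core→Eg: bottleneck 4, flow now 4.
Augment In→C→Core→Eg: bottleneck 2, flow now 6.
Augment In→C→E→Eg: bottleneck 1, flow now 7.
Augment In→R2→E→Eg: bottleneck 1, flow now 8.
Augment In→R2→E→C→Core→R3→R1→Eg: bottleneck 1, flow now 9. (uses reverse residual edge)
No augmenting path remains; maximum flow = 9.
By max-flow min-cut, the minimum cut capacity equals the max flow.
In the residual graph, reachable from In: {In, R2, E}.
Min-cut edges: In→R3 (4), In→C (3), E→Eg (2); capacity 4 + 3 + 2 = 9.

9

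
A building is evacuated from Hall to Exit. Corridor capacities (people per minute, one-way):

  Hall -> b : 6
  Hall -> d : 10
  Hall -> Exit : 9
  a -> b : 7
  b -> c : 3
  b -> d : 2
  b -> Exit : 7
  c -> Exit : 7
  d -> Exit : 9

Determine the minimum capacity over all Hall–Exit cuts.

24

Augment Hall→Exit: bottleneck 9, flow now 9.
Augment Hall→b→Exit: bottleneck 6, flow now 15.
Augment Hall→d→Exit: bottleneck 9, flow now 24.
No augmenting path remains; maximum flow = 24.
By max-flow min-cut, the minimum cut capacity equals the max flow.
In the residual graph, reachable from Hall: {Hall, d}.
Min-cut edges: Hall→b (6), Hall→Exit (9), d→Exit (9); capacity 6 + 9 + 9 = 24.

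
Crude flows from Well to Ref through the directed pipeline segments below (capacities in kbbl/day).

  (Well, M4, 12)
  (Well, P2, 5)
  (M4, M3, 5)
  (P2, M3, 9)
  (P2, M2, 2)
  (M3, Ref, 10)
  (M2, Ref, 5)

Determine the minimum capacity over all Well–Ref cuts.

Augment Well→M4→M3→Ref: bottleneck 5, flow now 5.
Augment Well→P2→M3→Ref: bottleneck 5, flow now 10.
No augmenting path remains; maximum flow = 10.
By max-flow min-cut, the minimum cut capacity equals the max flow.
In the residual graph, reachable from Well: {Well, M4}.
Min-cut edges: Well→P2 (5), M4→M3 (5); capacity 5 + 5 = 10.

10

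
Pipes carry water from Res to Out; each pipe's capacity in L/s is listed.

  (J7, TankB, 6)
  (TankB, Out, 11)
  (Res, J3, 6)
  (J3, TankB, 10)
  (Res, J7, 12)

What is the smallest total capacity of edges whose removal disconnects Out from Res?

11

Augment Res→J7→TankB→Out: bottleneck 6, flow now 6.
Augment Res→J3→TankB→Out: bottleneck 5, flow now 11.
No augmenting path remains; maximum flow = 11.
By max-flow min-cut, the minimum cut capacity equals the max flow.
In the residual graph, reachable from Res: {Res, J7, J3, TankB}.
Min-cut edges: TankB→Out (11); capacity 11 = 11.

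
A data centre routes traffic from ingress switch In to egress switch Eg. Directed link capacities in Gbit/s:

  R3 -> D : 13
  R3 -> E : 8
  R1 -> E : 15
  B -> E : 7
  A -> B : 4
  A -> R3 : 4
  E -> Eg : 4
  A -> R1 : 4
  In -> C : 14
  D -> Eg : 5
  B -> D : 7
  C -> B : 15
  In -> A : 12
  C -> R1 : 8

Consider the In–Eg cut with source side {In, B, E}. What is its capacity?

Edges leaving {In, B, E}: In→A (12), In→C (14), B→D (7), E→Eg (4).
Cut capacity = 12 + 14 + 7 + 4 = 37.

37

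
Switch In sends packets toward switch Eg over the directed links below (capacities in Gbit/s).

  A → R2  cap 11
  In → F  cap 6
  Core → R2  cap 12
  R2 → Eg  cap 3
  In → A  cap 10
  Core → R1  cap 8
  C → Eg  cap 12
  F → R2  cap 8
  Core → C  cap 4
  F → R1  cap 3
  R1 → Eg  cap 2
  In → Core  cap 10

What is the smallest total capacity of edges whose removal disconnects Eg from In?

Augment In→F→R2→Eg: bottleneck 3, flow now 3.
Augment In→F→R1→Eg: bottleneck 2, flow now 5.
Augment In→Core→C→Eg: bottleneck 4, flow now 9.
No augmenting path remains; maximum flow = 9.
By max-flow min-cut, the minimum cut capacity equals the max flow.
In the residual graph, reachable from In: {In, F, A, Core, R2, R1}.
Min-cut edges: Core→C (4), R2→Eg (3), R1→Eg (2); capacity 4 + 3 + 2 = 9.

9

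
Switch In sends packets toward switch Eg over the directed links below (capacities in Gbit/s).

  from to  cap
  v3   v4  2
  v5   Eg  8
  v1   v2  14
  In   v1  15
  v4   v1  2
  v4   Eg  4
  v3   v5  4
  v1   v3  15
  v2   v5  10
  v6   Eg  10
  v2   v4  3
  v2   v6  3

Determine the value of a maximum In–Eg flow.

15

Augment In→v1→v2→v4→Eg: bottleneck 3, flow now 3.
Augment In→v1→v2→v5→Eg: bottleneck 8, flow now 11.
Augment In→v1→v2→v6→Eg: bottleneck 3, flow now 14.
Augment In→v1→v3→v4→Eg: bottleneck 1, flow now 15.
No augmenting path remains; maximum flow = 15.
In the residual graph, reachable from In: {In}.
Min-cut edges: In→v1 (15); capacity 15 = 15.
This cut is saturated, so no flow can exceed 15.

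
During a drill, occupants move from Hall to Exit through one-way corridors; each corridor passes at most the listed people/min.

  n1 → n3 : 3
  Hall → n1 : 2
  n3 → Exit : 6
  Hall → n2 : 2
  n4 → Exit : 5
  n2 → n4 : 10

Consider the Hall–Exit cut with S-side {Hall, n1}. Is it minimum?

No — its capacity is 5, but the minimum cut has capacity 4.

Given cut capacity: 2 + 3 = 5.
Augment Hall→n1→n3→Exit: bottleneck 2, flow now 2.
Augment Hall→n2→n4→Exit: bottleneck 2, flow now 4.
No augmenting path remains; maximum flow = 4.
In the residual graph, reachable from Hall: {Hall}.
Min-cut edges: Hall→n1 (2), Hall→n2 (2); capacity 2 + 2 = 4.
Cut capacity 5 exceeds the max flow 4, so it is not minimum.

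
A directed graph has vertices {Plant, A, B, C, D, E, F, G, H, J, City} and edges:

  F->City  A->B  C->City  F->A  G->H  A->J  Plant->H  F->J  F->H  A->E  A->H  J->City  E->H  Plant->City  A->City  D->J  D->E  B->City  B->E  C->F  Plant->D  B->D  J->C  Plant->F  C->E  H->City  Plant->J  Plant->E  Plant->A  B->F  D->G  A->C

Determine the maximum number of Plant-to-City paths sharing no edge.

6

Assign every edge capacity 1; by Menger, the answer equals the max flow.
Path Plant→City (+1); total 1.
Path Plant→A→City (+1); total 2.
Path Plant→F→City (+1); total 3.
Path Plant→H→City (+1); total 4.
Path Plant→J→City (+1); total 5.
Path Plant→D→J→C→City (+1); total 6.
No residual Plant→City path; max flow = 6.
Certifying cut of size 6: {H→City, Plant→A, Plant→City, Plant→D, Plant→F, Plant→J}.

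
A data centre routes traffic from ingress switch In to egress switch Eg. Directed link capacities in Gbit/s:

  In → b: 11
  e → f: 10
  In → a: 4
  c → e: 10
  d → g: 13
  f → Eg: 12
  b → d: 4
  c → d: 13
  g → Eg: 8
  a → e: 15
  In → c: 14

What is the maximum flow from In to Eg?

Augment In→a→e→f→Eg: bottleneck 4, flow now 4.
Augment In→b→d→g→Eg: bottleneck 4, flow now 8.
Augment In→c→d→g→Eg: bottleneck 4, flow now 12.
Augment In→c→e→f→Eg: bottleneck 6, flow now 18.
No augmenting path remains; maximum flow = 18.
In the residual graph, reachable from In: {In, a, b, c, d, e, g}.
Min-cut edges: e→f (10), g→Eg (8); capacity 10 + 8 = 18.
This cut is saturated, so no flow can exceed 18.

18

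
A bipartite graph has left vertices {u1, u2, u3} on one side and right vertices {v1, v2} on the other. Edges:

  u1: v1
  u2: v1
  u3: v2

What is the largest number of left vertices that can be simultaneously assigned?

2

Unit-capacity flow: source→left, listed edges, right→sink; max matching = max flow.
Augmenting path u1→v1 (+1); matched 1.
Augmenting path u3→v2 (+1); matched 2.
No augmenting path remains; maximum matching = 2.
König certificate: {u3, v1} is a vertex cover of size 2 (every listed pair touches it), so no matching can be larger.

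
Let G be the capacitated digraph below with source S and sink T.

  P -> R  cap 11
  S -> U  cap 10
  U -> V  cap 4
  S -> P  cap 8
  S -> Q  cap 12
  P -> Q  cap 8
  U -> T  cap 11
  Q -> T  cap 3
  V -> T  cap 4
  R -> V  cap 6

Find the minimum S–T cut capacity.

Augment S→Q→T: bottleneck 3, flow now 3.
Augment S→U→T: bottleneck 10, flow now 13.
Augment S→P→R→V→T: bottleneck 4, flow now 17.
No augmenting path remains; maximum flow = 17.
By max-flow min-cut, the minimum cut capacity equals the max flow.
In the residual graph, reachable from S: {S, P, Q, R, V}.
Min-cut edges: S→U (10), Q→T (3), V→T (4); capacity 10 + 3 + 4 = 17.

17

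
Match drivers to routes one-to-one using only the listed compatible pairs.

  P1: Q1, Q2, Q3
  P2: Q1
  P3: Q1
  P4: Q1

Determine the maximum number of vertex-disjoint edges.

2

Unit-capacity flow: source→left, listed edges, right→sink; max matching = max flow.
Augmenting path P1→Q1 (+1); matched 1.
Augmenting path P2→Q1→P1→Q2 (+1); matched 2.
No augmenting path remains; maximum matching = 2.
König certificate: {P1, Q1} is a vertex cover of size 2 (every listed pair touches it), so no matching can be larger.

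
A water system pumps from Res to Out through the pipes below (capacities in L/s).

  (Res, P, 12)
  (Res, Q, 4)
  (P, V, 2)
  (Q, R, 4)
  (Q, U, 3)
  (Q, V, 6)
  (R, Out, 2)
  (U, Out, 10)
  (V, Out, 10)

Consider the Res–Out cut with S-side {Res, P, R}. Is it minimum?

No — its capacity is 8, but the minimum cut has capacity 6.

Given cut capacity: 4 + 2 + 2 = 8.
Augment Res→P→V→Out: bottleneck 2, flow now 2.
Augment Res→Q→R→Out: bottleneck 2, flow now 4.
Augment Res→Q→U→Out: bottleneck 2, flow now 6.
No augmenting path remains; maximum flow = 6.
In the residual graph, reachable from Res: {Res, P}.
Min-cut edges: Res→Q (4), P→V (2); capacity 4 + 2 = 6.
Cut capacity 8 exceeds the max flow 6, so it is not minimum.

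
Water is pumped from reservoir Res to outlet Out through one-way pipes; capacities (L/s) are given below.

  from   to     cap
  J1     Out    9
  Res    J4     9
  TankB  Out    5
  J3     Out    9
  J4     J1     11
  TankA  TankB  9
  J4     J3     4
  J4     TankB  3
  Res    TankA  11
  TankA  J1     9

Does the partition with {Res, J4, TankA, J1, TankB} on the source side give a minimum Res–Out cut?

Given cut capacity: 4 + 9 + 5 = 18.
Augment Res→J4→J3→Out: bottleneck 4, flow now 4.
Augment Res→J4→J1→Out: bottleneck 5, flow now 9.
Augment Res→TankA→J1→Out: bottleneck 4, flow now 13.
Augment Res→TankA→TankB→Out: bottleneck 5, flow now 18.
No augmenting path remains; maximum flow = 18.
Cut capacity 18 equals the max flow, so it is a minimum cut.

Yes — it is a minimum cut (capacity 18).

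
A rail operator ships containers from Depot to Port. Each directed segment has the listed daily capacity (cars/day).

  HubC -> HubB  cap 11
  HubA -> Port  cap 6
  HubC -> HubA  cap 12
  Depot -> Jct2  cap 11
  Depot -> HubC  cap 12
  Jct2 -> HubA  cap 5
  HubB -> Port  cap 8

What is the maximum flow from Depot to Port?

14

Augment Depot→HubC→HubA→Port: bottleneck 6, flow now 6.
Augment Depot→HubC→HubB→Port: bottleneck 6, flow now 12.
Augment Depot→Jct2→HubA→HubC→HubB→Port: bottleneck 2, flow now 14. (uses reverse residual edge)
No augmenting path remains; maximum flow = 14.
In the residual graph, reachable from Depot: {Depot, HubC, Jct2, HubA, HubB}.
Min-cut edges: HubA→Port (6), HubB→Port (8); capacity 6 + 8 = 14.
This cut is saturated, so no flow can exceed 14.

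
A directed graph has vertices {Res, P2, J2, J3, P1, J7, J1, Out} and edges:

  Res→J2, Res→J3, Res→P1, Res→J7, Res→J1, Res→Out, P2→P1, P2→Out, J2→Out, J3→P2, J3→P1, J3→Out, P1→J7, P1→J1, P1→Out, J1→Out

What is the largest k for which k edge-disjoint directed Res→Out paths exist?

Assign every edge capacity 1; by Menger, the answer equals the max flow.
Path Res→Out (+1); total 1.
Path Res→J2→Out (+1); total 2.
Path Res→J3→Out (+1); total 3.
Path Res→P1→Out (+1); total 4.
Path Res→J1→Out (+1); total 5.
No residual Res→Out path; max flow = 5.
Certifying cut of size 5: {Res→J1, Res→J2, Res→J3, Res→Out, Res→P1}.

5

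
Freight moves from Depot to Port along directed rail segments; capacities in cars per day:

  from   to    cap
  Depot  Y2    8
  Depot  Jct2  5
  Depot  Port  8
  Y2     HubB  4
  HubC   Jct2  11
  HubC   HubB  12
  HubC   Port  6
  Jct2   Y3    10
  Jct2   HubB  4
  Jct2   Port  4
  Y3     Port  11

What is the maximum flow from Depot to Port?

13

Augment Depot→Port: bottleneck 8, flow now 8.
Augment Depot→Jct2→Port: bottleneck 4, flow now 12.
Augment Depot→Jct2→Y3→Port: bottleneck 1, flow now 13.
No augmenting path remains; maximum flow = 13.
In the residual graph, reachable from Depot: {Depot, Y2, HubB}.
Min-cut edges: Depot→Jct2 (5), Depot→Port (8); capacity 5 + 8 = 13.
This cut is saturated, so no flow can exceed 13.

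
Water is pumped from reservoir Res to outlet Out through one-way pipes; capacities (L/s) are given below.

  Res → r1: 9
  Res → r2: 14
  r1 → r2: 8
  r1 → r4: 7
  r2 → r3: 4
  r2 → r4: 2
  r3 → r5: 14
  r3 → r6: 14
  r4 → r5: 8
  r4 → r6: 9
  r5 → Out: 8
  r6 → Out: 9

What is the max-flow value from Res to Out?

Augment Res→r1→r4→r5→Out: bottleneck 7, flow now 7.
Augment Res→r2→r3→r5→Out: bottleneck 1, flow now 8.
Augment Res→r2→r3→r6→Out: bottleneck 3, flow now 11.
Augment Res→r2→r4→r6→Out: bottleneck 2, flow now 13.
No augmenting path remains; maximum flow = 13.
In the residual graph, reachable from Res: {Res, r1, r2}.
Min-cut edges: r1→r4 (7), r2→r3 (4), r2→r4 (2); capacity 7 + 4 + 2 = 13.
This cut is saturated, so no flow can exceed 13.

13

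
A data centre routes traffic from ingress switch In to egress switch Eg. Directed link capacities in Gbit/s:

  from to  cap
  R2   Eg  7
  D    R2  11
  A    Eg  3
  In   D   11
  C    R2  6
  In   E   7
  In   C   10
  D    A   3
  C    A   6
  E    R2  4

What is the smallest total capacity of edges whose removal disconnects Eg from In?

Augment In→E→R2→Eg: bottleneck 4, flow now 4.
Augment In→C→A→Eg: bottleneck 3, flow now 7.
Augment In→C→R2→Eg: bottleneck 3, flow now 10.
No augmenting path remains; maximum flow = 10.
By max-flow min-cut, the minimum cut capacity equals the max flow.
In the residual graph, reachable from In: {In, E, C, D, A, R2}.
Min-cut edges: A→Eg (3), R2→Eg (7); capacity 3 + 7 = 10.

10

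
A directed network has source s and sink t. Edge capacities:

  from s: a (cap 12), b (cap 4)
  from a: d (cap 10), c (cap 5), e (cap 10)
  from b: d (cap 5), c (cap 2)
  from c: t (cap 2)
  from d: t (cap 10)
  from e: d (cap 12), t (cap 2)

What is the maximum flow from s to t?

Augment s→a→c→t: bottleneck 2, flow now 2.
Augment s→a→d→t: bottleneck 10, flow now 12.
Augment s→b→c→a→e→t: bottleneck 2, flow now 14. (uses reverse residual edge)
No augmenting path remains; maximum flow = 14.
In the residual graph, reachable from s: {s, a, b, c, d, e}.
Min-cut edges: c→t (2), d→t (10), e→t (2); capacity 2 + 10 + 2 = 14.
This cut is saturated, so no flow can exceed 14.

14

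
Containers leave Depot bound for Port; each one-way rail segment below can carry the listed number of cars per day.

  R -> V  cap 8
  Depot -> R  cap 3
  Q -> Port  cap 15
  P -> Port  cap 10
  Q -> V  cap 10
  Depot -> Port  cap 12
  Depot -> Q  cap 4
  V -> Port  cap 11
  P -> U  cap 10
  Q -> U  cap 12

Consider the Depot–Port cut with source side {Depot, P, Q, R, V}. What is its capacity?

70

Edges leaving {Depot, P, Q, R, V}: Depot→Port (12), P→U (10), P→Port (10), Q→U (12), Q→Port (15), V→Port (11).
Cut capacity = 12 + 10 + 10 + 12 + 15 + 11 = 70.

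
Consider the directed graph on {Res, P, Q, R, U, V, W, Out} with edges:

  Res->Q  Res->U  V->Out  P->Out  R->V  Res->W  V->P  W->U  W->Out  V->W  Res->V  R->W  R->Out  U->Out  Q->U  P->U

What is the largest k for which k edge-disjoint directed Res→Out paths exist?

3

Assign every edge capacity 1; by Menger, the answer equals the max flow.
Path Res→U→Out (+1); total 1.
Path Res→V→Out (+1); total 2.
Path Res→W→Out (+1); total 3.
No residual Res→Out path; max flow = 3.
Certifying cut of size 3: {Res→V, Res→W, U→Out}.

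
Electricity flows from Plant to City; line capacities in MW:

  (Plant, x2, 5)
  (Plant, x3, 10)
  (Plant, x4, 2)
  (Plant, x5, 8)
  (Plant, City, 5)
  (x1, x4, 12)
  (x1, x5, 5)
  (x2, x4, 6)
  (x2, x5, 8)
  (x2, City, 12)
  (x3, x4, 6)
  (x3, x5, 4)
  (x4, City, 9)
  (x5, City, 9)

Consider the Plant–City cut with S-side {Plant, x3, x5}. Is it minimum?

Given cut capacity: 5 + 2 + 5 + 6 + 9 = 27.
Augment Plant→City: bottleneck 5, flow now 5.
Augment Plant→x2→City: bottleneck 5, flow now 10.
Augment Plant→x4→City: bottleneck 2, flow now 12.
Augment Plant→x5→City: bottleneck 8, flow now 20.
Augment Plant→x3→x4→City: bottleneck 6, flow now 26.
Augment Plant→x3→x5→City: bottleneck 1, flow now 27.
No augmenting path remains; maximum flow = 27.
Cut capacity 27 equals the max flow, so it is a minimum cut.

Yes — it is a minimum cut (capacity 27).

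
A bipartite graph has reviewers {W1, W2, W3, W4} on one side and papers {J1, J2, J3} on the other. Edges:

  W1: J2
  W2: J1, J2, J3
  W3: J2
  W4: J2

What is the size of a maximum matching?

2

Unit-capacity flow: source→left, listed edges, right→sink; max matching = max flow.
Augmenting path W1→J2 (+1); matched 1.
Augmenting path W2→J1 (+1); matched 2.
No augmenting path remains; maximum matching = 2.
König certificate: {W2, J2} is a vertex cover of size 2 (every listed pair touches it), so no matching can be larger.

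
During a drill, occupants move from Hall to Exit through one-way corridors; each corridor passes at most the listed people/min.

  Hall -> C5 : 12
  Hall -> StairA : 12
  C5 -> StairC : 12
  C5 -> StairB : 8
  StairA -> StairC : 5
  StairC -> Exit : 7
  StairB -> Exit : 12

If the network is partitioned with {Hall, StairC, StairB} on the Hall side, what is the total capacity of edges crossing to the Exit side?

43

Edges leaving {Hall, StairC, StairB}: Hall→C5 (12), Hall→StairA (12), StairC→Exit (7), StairB→Exit (12).
Cut capacity = 12 + 12 + 7 + 12 = 43.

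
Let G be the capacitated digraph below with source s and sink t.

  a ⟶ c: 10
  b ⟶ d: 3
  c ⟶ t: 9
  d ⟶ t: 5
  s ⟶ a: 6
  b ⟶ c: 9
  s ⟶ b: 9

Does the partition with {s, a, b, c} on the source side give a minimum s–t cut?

Given cut capacity: 3 + 9 = 12.
Augment s→a→c→t: bottleneck 6, flow now 6.
Augment s→b→c→t: bottleneck 3, flow now 9.
Augment s→b→d→t: bottleneck 3, flow now 12.
No augmenting path remains; maximum flow = 12.
Cut capacity 12 equals the max flow, so it is a minimum cut.

Yes — it is a minimum cut (capacity 12).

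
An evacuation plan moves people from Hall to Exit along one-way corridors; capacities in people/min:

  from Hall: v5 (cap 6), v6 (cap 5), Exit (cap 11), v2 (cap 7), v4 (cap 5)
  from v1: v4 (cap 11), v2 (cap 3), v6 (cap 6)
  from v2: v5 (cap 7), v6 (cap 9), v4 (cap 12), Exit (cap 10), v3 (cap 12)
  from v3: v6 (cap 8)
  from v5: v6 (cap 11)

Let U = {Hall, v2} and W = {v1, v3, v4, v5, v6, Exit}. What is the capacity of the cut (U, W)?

77

Edges leaving {Hall, v2}: Hall→v4 (5), Hall→v5 (6), Hall→v6 (5), Hall→Exit (11), v2→v3 (12), v2→v4 (12), v2→v5 (7), v2→v6 (9), v2→Exit (10).
Cut capacity = 5 + 6 + 5 + 11 + 12 + 12 + 7 + 9 + 10 = 77.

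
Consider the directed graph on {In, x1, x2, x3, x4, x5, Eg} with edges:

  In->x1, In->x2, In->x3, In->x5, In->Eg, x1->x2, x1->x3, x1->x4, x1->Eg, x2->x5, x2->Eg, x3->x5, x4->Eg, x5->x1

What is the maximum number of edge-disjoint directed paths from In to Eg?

4

Assign every edge capacity 1; by Menger, the answer equals the max flow.
Path In→Eg (+1); total 1.
Path In→x1→Eg (+1); total 2.
Path In→x2→Eg (+1); total 3.
Path In→x5→x1→x4→Eg (+1); total 4.
No residual In→Eg path; max flow = 4.
Certifying cut of size 4: {In→Eg, In→x1, In→x2, x5→x1}.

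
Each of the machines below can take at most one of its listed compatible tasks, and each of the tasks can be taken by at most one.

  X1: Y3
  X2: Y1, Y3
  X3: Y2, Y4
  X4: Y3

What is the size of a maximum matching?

3

Unit-capacity flow: source→left, listed edges, right→sink; max matching = max flow.
Augmenting path X1→Y3 (+1); matched 1.
Augmenting path X2→Y1 (+1); matched 2.
Augmenting path X3→Y2 (+1); matched 3.
No augmenting path remains; maximum matching = 3.
König certificate: {X2, X3, Y3} is a vertex cover of size 3 (every listed pair touches it), so no matching can be larger.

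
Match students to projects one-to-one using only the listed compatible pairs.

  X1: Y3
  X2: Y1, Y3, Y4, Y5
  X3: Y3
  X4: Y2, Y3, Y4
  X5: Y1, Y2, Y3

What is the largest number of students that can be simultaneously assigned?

4

Unit-capacity flow: source→left, listed edges, right→sink; max matching = max flow.
Augmenting path X1→Y3 (+1); matched 1.
Augmenting path X2→Y1 (+1); matched 2.
Augmenting path X4→Y2 (+1); matched 3.
Augmenting path X5→Y1→X2→Y4 (+1); matched 4.
No augmenting path remains; maximum matching = 4.
König certificate: {X2, X4, X5, Y3} is a vertex cover of size 4 (every listed pair touches it), so no matching can be larger.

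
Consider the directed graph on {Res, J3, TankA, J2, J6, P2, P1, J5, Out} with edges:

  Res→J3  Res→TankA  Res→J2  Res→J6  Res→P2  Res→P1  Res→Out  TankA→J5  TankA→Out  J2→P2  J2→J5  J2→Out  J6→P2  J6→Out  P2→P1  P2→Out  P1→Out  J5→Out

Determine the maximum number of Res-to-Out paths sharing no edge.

6

Assign every edge capacity 1; by Menger, the answer equals the max flow.
Path Res→Out (+1); total 1.
Path Res→TankA→Out (+1); total 2.
Path Res→J2→Out (+1); total 3.
Path Res→J6→Out (+1); total 4.
Path Res→P2→Out (+1); total 5.
Path Res→P1→Out (+1); total 6.
No residual Res→Out path; max flow = 6.
Certifying cut of size 6: {Res→J2, Res→J6, Res→Out, Res→P1, Res→P2, Res→TankA}.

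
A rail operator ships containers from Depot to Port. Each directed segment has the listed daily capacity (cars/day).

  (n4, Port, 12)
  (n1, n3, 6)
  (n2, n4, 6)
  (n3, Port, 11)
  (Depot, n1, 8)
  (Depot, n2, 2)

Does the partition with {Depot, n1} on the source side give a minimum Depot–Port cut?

Yes — it is a minimum cut (capacity 8).

Given cut capacity: 2 + 6 = 8.
Augment Depot→n1→n3→Port: bottleneck 6, flow now 6.
Augment Depot→n2→n4→Port: bottleneck 2, flow now 8.
No augmenting path remains; maximum flow = 8.
Cut capacity 8 equals the max flow, so it is a minimum cut.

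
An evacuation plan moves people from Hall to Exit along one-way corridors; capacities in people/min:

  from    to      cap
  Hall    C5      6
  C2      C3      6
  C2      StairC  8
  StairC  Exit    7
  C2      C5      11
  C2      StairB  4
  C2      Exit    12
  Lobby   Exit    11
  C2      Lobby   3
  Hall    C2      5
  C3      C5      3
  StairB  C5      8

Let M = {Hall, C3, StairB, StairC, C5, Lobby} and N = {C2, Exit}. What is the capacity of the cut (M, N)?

23

Edges leaving {Hall, C3, StairB, StairC, C5, Lobby}: Hall→C2 (5), StairC→Exit (7), Lobby→Exit (11).
Cut capacity = 5 + 7 + 11 = 23.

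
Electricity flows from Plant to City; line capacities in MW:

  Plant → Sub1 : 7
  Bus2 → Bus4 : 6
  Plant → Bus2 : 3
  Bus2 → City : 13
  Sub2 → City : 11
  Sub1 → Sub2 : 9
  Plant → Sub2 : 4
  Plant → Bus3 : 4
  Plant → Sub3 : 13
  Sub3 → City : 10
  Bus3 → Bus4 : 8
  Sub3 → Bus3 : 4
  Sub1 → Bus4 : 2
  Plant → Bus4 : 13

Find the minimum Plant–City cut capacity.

24

Augment Plant→Bus2→City: bottleneck 3, flow now 3.
Augment Plant→Sub3→City: bottleneck 10, flow now 13.
Augment Plant→Sub2→City: bottleneck 4, flow now 17.
Augment Plant→Sub1→Sub2→City: bottleneck 7, flow now 24.
No augmenting path remains; maximum flow = 24.
By max-flow min-cut, the minimum cut capacity equals the max flow.
In the residual graph, reachable from Plant: {Plant, Sub3, Bus3, Bus4}.
Min-cut edges: Plant→Sub1 (7), Plant→Bus2 (3), Plant→Sub2 (4), Sub3→City (10); capacity 7 + 3 + 4 + 10 = 24.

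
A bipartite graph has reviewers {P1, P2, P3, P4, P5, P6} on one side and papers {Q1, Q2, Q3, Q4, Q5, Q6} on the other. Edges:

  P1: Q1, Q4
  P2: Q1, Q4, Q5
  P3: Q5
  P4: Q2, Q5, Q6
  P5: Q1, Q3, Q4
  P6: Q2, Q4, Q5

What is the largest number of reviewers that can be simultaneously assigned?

6

Unit-capacity flow: source→left, listed edges, right→sink; max matching = max flow.
Augmenting path P1→Q1 (+1); matched 1.
Augmenting path P2→Q4 (+1); matched 2.
Augmenting path P3→Q5 (+1); matched 3.
Augmenting path P4→Q2 (+1); matched 4.
Augmenting path P5→Q3 (+1); matched 5.
Augmenting path P6→Q2→P4→Q6 (+1); matched 6.
No augmenting path remains; maximum matching = 6.
König certificate: {P1, P2, P3, P4, P5, P6} is a vertex cover of size 6 (every listed pair touches it), so no matching can be larger.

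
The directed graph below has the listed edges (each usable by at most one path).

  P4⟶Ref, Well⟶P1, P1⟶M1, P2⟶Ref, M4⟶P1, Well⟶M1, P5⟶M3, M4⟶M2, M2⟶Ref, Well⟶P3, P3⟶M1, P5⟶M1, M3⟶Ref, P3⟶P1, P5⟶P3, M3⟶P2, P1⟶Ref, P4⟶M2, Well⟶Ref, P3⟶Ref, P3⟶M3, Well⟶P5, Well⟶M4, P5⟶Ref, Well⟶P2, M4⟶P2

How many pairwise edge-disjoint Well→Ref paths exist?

6

Assign every edge capacity 1; by Menger, the answer equals the max flow.
Path Well→Ref (+1); total 1.
Path Well→P5→Ref (+1); total 2.
Path Well→P3→Ref (+1); total 3.
Path Well→P1→Ref (+1); total 4.
Path Well→P2→Ref (+1); total 5.
Path Well→M4→M2→Ref (+1); total 6.
No residual Well→Ref path; max flow = 6.
Certifying cut of size 6: {Well→M4, Well→P1, Well→P2, Well→P3, Well→P5, Well→Ref}.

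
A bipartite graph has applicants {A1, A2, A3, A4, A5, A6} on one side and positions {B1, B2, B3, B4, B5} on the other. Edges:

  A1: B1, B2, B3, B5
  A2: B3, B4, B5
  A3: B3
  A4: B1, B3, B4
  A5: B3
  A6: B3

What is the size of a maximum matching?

Unit-capacity flow: source→left, listed edges, right→sink; max matching = max flow.
Augmenting path A1→B1 (+1); matched 1.
Augmenting path A2→B3 (+1); matched 2.
Augmenting path A4→B4 (+1); matched 3.
Augmenting path A3→B3→A2→B5 (+1); matched 4.
No augmenting path remains; maximum matching = 4.
König certificate: {A1, A2, A4, B3} is a vertex cover of size 4 (every listed pair touches it), so no matching can be larger.

4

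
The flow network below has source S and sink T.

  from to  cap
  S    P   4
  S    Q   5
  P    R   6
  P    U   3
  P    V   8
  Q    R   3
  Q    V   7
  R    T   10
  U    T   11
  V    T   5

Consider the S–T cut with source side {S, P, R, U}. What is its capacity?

Edges leaving {S, P, R, U}: S→Q (5), P→V (8), R→T (10), U→T (11).
Cut capacity = 5 + 8 + 10 + 11 = 34.

34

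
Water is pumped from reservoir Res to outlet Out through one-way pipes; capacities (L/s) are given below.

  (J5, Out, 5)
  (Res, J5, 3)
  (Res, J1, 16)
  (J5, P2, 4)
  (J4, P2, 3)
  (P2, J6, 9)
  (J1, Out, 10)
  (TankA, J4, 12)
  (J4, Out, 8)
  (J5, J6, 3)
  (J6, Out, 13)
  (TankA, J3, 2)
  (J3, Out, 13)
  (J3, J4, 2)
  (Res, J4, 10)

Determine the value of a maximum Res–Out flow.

Augment Res→J1→Out: bottleneck 10, flow now 10.
Augment Res→J4→Out: bottleneck 8, flow now 18.
Augment Res→J5→Out: bottleneck 3, flow now 21.
Augment Res→J4→P2→J6→Out: bottleneck 2, flow now 23.
No augmenting path remains; maximum flow = 23.
In the residual graph, reachable from Res: {Res, J1}.
Min-cut edges: Res→J4 (10), Res→J5 (3), J1→Out (10); capacity 10 + 3 + 10 = 23.
This cut is saturated, so no flow can exceed 23.

23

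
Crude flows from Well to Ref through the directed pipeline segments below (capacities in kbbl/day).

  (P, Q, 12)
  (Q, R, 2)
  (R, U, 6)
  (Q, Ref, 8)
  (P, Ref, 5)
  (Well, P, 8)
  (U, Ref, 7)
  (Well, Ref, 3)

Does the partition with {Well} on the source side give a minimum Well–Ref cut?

Given cut capacity: 8 + 3 = 11.
Augment Well→Ref: bottleneck 3, flow now 3.
Augment Well→P→Ref: bottleneck 5, flow now 8.
Augment Well→P→Q→Ref: bottleneck 3, flow now 11.
No augmenting path remains; maximum flow = 11.
Cut capacity 11 equals the max flow, so it is a minimum cut.

Yes — it is a minimum cut (capacity 11).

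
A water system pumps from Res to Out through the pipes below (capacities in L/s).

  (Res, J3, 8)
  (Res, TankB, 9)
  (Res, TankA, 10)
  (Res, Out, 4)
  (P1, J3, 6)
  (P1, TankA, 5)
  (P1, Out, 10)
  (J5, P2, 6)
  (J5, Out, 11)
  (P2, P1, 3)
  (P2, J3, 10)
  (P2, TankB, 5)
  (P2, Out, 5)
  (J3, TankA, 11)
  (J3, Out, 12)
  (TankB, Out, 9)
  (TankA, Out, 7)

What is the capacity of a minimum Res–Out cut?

Augment Res→Out: bottleneck 4, flow now 4.
Augment Res→J3→Out: bottleneck 8, flow now 12.
Augment Res→TankB→Out: bottleneck 9, flow now 21.
Augment Res→TankA→Out: bottleneck 7, flow now 28.
No augmenting path remains; maximum flow = 28.
By max-flow min-cut, the minimum cut capacity equals the max flow.
In the residual graph, reachable from Res: {Res, TankA}.
Min-cut edges: Res→J3 (8), Res→TankB (9), Res→Out (4), TankA→Out (7); capacity 8 + 9 + 4 + 7 = 28.

28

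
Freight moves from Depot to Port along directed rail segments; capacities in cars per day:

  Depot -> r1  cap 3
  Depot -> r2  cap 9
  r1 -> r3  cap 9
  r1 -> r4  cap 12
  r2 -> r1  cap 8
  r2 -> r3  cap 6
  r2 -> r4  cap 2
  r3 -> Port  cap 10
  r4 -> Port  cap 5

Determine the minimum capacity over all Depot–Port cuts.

12

Augment Depot→r1→r3→Port: bottleneck 3, flow now 3.
Augment Depot→r2→r3→Port: bottleneck 6, flow now 9.
Augment Depot→r2→r4→Port: bottleneck 2, flow now 11.
Augment Depot→r2→r1→r3→Port: bottleneck 1, flow now 12.
No augmenting path remains; maximum flow = 12.
By max-flow min-cut, the minimum cut capacity equals the max flow.
In the residual graph, reachable from Depot: {Depot}.
Min-cut edges: Depot→r1 (3), Depot→r2 (9); capacity 3 + 9 = 12.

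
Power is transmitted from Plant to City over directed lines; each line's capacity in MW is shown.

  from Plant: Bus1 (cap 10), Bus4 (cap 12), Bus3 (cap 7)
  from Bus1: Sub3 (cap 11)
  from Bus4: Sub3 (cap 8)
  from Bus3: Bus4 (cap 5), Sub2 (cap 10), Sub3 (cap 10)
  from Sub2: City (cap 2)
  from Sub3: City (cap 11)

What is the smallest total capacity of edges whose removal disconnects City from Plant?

13

Augment Plant→Bus1→Sub3→City: bottleneck 10, flow now 10.
Augment Plant→Bus4→Sub3→City: bottleneck 1, flow now 11.
Augment Plant→Bus3→Sub2→City: bottleneck 2, flow now 13.
No augmenting path remains; maximum flow = 13.
By max-flow min-cut, the minimum cut capacity equals the max flow.
In the residual graph, reachable from Plant: {Plant, Bus1, Bus4, Bus3, Sub2, Sub3}.
Min-cut edges: Sub2→City (2), Sub3→City (11); capacity 2 + 11 = 13.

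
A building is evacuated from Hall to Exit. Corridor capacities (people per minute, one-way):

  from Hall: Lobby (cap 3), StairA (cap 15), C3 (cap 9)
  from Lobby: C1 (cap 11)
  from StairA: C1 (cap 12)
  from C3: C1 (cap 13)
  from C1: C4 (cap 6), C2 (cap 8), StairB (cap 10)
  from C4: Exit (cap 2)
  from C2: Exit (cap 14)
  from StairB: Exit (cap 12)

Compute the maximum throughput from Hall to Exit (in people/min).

Augment Hall→Lobby→C1→C4→Exit: bottleneck 2, flow now 2.
Augment Hall→Lobby→C1→C2→Exit: bottleneck 1, flow now 3.
Augment Hall→StairA→C1→C2→Exit: bottleneck 7, flow now 10.
Augment Hall→StairA→C1→StairB→Exit: bottleneck 5, flow now 15.
Augment Hall→C3→C1→StairB→Exit: bottleneck 5, flow now 20.
No augmenting path remains; maximum flow = 20.
In the residual graph, reachable from Hall: {Hall, Lobby, StairA, C3, C1, C4}.
Min-cut edges: C1→C2 (8), C1→StairB (10), C4→Exit (2); capacity 8 + 10 + 2 = 20.
This cut is saturated, so no flow can exceed 20.

20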